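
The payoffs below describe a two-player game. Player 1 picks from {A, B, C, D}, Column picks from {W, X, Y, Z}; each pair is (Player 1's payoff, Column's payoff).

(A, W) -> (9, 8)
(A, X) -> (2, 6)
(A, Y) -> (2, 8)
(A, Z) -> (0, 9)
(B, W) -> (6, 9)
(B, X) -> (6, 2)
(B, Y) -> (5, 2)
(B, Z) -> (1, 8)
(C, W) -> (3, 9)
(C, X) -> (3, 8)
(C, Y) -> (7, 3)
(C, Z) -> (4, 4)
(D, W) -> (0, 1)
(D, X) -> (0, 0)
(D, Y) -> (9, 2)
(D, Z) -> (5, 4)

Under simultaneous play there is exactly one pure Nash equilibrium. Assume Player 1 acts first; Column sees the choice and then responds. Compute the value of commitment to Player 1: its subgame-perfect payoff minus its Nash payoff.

Solve by backward induction (Player 1 leads).
- A → Column plays Z (best of 8, 6, 8, 9); Player 1 gets 0.
- B → Column plays W (best of 9, 2, 2, 8); Player 1 gets 6.
- C → Column plays W (best of 9, 8, 3, 4); Player 1 gets 3.
- D → Column plays Z (best of 1, 0, 2, 4); Player 1 gets 5.
Maximizing over 0, 6, 3, 5, Player 1 chooses B. Subgame-perfect outcome: (B, W) with payoffs (6, 9).
For the simultaneous game, intersect best replies.
Player 1's best replies: W→A; X→B; Y→D; Z→D.
Column's best replies: A→Z; B→W; C→W; D→Z.
The unique mutual best reply is (D, Z), giving (5, 4).
Player 1's commitment gain: 6 − 5 = 1.

1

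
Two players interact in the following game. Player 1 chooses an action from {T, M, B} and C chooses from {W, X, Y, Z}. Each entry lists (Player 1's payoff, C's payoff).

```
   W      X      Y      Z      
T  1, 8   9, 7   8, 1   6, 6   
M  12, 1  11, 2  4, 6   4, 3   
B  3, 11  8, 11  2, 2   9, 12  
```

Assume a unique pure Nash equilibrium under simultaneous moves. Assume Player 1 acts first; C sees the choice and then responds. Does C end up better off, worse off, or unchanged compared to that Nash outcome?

unchanged

Work backward from C's decision.
- T: BR = W, leader payoff 1.
- M: BR = Y, leader payoff 4.
- B: BR = Z, leader payoff 9.
Player 1's induced payoffs are 1, 4, 9, so Player 1 commits to B. Subgame-perfect outcome: (B, Z) with payoffs (9, 12).
Now find the simultaneous Nash equilibrium.
Player 1's best replies: W→M; X→M; Y→T; Z→B.
C's best replies: T→W; M→Y; B→Z.
Only (B, Z) has each player best-responding; Nash payoffs (9, 12).
C earns 12 sequentially versus 12 at the Nash outcome: unchanged.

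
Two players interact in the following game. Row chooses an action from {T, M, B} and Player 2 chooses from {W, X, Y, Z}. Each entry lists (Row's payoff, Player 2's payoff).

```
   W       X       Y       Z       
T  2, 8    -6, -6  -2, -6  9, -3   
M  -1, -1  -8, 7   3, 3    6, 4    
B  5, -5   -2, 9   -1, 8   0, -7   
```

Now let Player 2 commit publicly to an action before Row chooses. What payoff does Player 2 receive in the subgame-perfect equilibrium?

Row best-responds to each possible Player 2 move:
- W: BR = B, leader payoff -5.
- X: BR = B, leader payoff 9.
- Y: BR = M, leader payoff 3.
- Z: BR = T, leader payoff -3.
Among -5, 9, 3, -3, the best is 9 at X. Subgame-perfect outcome: (B, X) with payoffs (-2, 9).

9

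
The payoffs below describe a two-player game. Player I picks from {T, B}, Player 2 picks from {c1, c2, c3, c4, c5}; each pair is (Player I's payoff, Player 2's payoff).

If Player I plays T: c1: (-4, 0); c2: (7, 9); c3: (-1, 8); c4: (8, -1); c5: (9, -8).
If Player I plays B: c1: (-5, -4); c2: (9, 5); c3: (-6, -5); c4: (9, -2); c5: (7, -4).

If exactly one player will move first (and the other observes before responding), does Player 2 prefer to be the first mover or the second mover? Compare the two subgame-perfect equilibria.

first

If Player I leads: Player 2's best replies are T→c2, B→c2; Player I's induced payoffs 7, 9; outcome (B, c2), payoffs (9, 5).
If Player 2 leads: Player I's best replies are c1→T, c2→B, c3→T, c4→B, c5→T; Player 2's induced payoffs 0, 5, 8, -2, -8; outcome (T, c3), payoffs (-1, 8).
Player 2 gets 8 moving first and 5 moving second, so Player 2 prefers to move first.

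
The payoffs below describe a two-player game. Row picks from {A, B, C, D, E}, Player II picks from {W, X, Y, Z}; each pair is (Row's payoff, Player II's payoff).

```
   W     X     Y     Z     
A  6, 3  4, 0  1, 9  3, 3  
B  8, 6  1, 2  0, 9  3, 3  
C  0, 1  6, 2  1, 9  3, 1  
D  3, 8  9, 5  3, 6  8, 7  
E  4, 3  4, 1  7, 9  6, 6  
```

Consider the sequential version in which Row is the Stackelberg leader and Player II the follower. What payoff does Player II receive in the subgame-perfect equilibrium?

Solve by backward induction (Row leads).
- A → Player II plays Y (best of 3, 0, 9, 3); Row gets 1.
- B → Player II plays Y (best of 6, 2, 9, 3); Row gets 0.
- C → Player II plays Y (best of 1, 2, 9, 1); Row gets 1.
- D → Player II plays W (best of 8, 5, 6, 7); Row gets 3.
- E → Player II plays Y (best of 3, 1, 9, 6); Row gets 7.
Among 1, 0, 1, 3, 7, the best is 7 at E. Subgame-perfect outcome: (E, Y) with payoffs (7, 9).

9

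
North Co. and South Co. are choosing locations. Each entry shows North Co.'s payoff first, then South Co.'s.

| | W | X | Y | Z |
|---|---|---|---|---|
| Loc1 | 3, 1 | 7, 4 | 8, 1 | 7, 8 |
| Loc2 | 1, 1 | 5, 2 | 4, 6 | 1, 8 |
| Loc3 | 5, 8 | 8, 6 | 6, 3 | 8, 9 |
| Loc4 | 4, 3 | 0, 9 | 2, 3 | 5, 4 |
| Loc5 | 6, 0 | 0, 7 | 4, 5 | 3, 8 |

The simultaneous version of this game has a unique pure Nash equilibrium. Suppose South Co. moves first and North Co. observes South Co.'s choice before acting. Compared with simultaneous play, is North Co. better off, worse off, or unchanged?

unchanged

Backward induction with South Co. moving first.
- W: North Co. compares 3, 1, 5, 4, 6 and picks Loc5; South Co. would get 0.
- X: North Co. compares 7, 5, 8, 0, 0 and picks Loc3; South Co. would get 6.
- Y: North Co. compares 8, 4, 6, 2, 4 and picks Loc1; South Co. would get 1.
- Z: North Co. compares 7, 1, 8, 5, 3 and picks Loc3; South Co. would get 9.
Among 0, 6, 1, 9, the best is 9 at Z. Subgame-perfect outcome: (Loc3, Z) with payoffs (8, 9).
Under simultaneous play:
North Co.'s best replies: W→Loc5; X→Loc3; Y→Loc1; Z→Loc3.
South Co.'s best replies: Loc1→Z; Loc2→Z; Loc3→Z; Loc4→X; Loc5→Z.
Only (Loc3, Z) has each player best-responding; Nash payoffs (8, 9).
North Co. earns 8 sequentially versus 8 at the Nash outcome: unchanged.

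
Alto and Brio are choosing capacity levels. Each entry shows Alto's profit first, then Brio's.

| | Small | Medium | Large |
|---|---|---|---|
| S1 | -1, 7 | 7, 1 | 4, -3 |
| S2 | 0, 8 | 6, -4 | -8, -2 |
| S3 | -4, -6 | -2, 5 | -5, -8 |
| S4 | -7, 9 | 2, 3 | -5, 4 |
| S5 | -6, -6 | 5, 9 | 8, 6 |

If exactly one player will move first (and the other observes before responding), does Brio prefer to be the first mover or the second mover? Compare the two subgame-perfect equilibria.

second

If Alto leads: Brio's best replies are S1→Small, S2→Small, S3→Medium, S4→Small, S5→Medium; Alto's induced payoffs -1, 0, -2, -7, 5; outcome (S5, Medium), payoffs (5, 9).
If Brio leads: Alto's best replies are Small→S2, Medium→S1, Large→S5; Brio's induced payoffs 8, 1, 6; outcome (S2, Small), payoffs (0, 8).
Brio gets 8 moving first and 9 moving second, so Brio prefers to move second.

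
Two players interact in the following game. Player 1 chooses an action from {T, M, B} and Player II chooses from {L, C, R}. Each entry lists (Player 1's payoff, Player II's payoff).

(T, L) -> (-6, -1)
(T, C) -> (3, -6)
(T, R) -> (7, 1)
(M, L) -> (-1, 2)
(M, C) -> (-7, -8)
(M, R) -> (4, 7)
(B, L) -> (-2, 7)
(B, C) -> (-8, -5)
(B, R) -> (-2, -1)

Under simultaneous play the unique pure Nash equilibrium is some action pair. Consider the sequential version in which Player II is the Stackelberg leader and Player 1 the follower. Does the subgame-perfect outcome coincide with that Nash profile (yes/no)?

Backward induction with Player II moving first.
- L: BR = M, leader payoff 2.
- C: BR = T, leader payoff -6.
- R: BR = T, leader payoff 1.
Player II's induced payoffs are 2, -6, 1, so Player II commits to L. Subgame-perfect outcome: (M, L) with payoffs (-1, 2).
For the simultaneous game, intersect best replies.
Player 1's best replies: L→M; C→T; R→T.
Player II's best replies: T→R; M→R; B→L.
Only (T, R) has each player best-responding; Nash payoffs (7, 1).
Sequential outcome (M, L) differs from the Nash profile (T, R).

no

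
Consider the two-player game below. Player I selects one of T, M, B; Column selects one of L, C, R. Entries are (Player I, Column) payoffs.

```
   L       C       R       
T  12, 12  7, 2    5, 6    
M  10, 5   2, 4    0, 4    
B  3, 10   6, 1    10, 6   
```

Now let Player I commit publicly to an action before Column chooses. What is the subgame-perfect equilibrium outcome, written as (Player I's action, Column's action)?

(T, L)

Work backward from Column's decision.
- T: Column compares 12, 2, 6 and picks L; Player I would get 12.
- M: Column compares 5, 4, 4 and picks L; Player I would get 10.
- B: Column compares 10, 1, 6 and picks L; Player I would get 3.
Among 12, 10, 3, the best is 12 at T. Subgame-perfect outcome: (T, L) with payoffs (12, 12).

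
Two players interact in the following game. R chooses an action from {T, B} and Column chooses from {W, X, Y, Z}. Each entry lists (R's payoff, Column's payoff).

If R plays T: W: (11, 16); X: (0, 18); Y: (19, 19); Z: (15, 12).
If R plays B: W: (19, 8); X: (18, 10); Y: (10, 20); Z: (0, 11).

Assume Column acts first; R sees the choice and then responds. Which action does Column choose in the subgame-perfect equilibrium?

Work backward from R's decision.
- W: BR = B, leader payoff 8.
- X: BR = B, leader payoff 10.
- Y: BR = T, leader payoff 19.
- Z: BR = T, leader payoff 12.
Maximizing over 8, 10, 19, 12, Column chooses Y. Subgame-perfect outcome: (T, Y) with payoffs (19, 19).

Y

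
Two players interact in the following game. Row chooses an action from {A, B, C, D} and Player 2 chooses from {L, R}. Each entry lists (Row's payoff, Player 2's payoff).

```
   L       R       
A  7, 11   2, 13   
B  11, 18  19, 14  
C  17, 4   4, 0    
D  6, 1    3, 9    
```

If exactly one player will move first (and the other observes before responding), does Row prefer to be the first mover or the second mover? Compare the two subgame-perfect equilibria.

second

If Row leads: Player 2's best replies are A→R, B→L, C→L, D→R; Row's induced payoffs 2, 11, 17, 3; outcome (C, L), payoffs (17, 4).
If Player 2 leads: Row's best replies are L→C, R→B; Player 2's induced payoffs 4, 14; outcome (B, R), payoffs (19, 14).
Row gets 17 moving first and 19 moving second, so Row prefers to move second.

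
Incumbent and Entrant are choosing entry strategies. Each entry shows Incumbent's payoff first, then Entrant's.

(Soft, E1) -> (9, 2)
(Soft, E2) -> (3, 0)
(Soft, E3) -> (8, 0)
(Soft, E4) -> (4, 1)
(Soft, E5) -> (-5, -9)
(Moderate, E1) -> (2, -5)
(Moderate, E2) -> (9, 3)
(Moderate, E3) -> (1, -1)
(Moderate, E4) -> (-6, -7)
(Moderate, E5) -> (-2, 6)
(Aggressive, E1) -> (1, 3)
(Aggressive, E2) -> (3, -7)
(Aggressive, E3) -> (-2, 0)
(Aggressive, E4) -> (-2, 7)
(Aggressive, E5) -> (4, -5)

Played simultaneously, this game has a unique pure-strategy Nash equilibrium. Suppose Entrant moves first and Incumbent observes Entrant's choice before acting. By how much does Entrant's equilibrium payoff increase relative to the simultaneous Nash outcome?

1

Solve by backward induction (Entrant leads).
- E1 → Incumbent plays Soft (best of 9, 2, 1); Entrant gets 2.
- E2 → Incumbent plays Moderate (best of 3, 9, 3); Entrant gets 3.
- E3 → Incumbent plays Soft (best of 8, 1, -2); Entrant gets 0.
- E4 → Incumbent plays Soft (best of 4, -6, -2); Entrant gets 1.
- E5 → Incumbent plays Aggressive (best of -5, -2, 4); Entrant gets -5.
Maximizing over 2, 3, 0, 1, -5, Entrant chooses E2. Subgame-perfect outcome: (Moderate, E2) with payoffs (9, 3).
Under simultaneous play:
Incumbent's best replies: E1→Soft; E2→Moderate; E3→Soft; E4→Soft; E5→Aggressive.
Entrant's best replies: Soft→E1; Moderate→E5; Aggressive→E4.
Only (Soft, E1) has each player best-responding; Nash payoffs (9, 2).
Entrant's commitment gain: 3 − 2 = 1.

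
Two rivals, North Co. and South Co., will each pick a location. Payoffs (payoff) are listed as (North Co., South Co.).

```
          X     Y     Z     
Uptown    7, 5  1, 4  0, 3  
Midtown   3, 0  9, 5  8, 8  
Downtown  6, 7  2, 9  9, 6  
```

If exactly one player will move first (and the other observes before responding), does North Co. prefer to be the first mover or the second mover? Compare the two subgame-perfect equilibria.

second

If North Co. leads: South Co.'s best replies are Uptown→X, Midtown→Z, Downtown→Y; North Co.'s induced payoffs 7, 8, 2; outcome (Midtown, Z), payoffs (8, 8).
If South Co. leads: North Co.'s best replies are X→Uptown, Y→Midtown, Z→Downtown; South Co.'s induced payoffs 5, 5, 6; outcome (Downtown, Z), payoffs (9, 6).
North Co. gets 8 moving first and 9 moving second, so North Co. prefers to move second.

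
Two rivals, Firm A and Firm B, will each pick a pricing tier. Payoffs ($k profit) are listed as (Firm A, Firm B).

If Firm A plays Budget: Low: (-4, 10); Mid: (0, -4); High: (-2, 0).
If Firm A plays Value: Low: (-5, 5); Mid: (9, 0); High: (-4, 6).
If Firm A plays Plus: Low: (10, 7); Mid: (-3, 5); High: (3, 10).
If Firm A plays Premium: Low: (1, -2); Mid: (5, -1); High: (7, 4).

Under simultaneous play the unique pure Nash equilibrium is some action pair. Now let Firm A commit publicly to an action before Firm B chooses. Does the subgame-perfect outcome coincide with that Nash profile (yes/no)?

yes

Solve by backward induction (Firm A leads).
- Budget: Firm B compares 10, -4, 0 and picks Low; Firm A would get -4.
- Value: Firm B compares 5, 0, 6 and picks High; Firm A would get -4.
- Plus: Firm B compares 7, 5, 10 and picks High; Firm A would get 3.
- Premium: Firm B compares -2, -1, 4 and picks High; Firm A would get 7.
Among -4, -4, 3, 7, the best is 7 at Premium. Subgame-perfect outcome: (Premium, High) with payoffs (7, 4).
Under simultaneous play:
Firm A's best replies: Low→Plus; Mid→Value; High→Premium.
Firm B's best replies: Budget→Low; Value→High; Plus→High; Premium→High.
The unique mutual best reply is (Premium, High), giving (7, 4).
Sequential outcome (Premium, High) coincides with the Nash profile (Premium, High).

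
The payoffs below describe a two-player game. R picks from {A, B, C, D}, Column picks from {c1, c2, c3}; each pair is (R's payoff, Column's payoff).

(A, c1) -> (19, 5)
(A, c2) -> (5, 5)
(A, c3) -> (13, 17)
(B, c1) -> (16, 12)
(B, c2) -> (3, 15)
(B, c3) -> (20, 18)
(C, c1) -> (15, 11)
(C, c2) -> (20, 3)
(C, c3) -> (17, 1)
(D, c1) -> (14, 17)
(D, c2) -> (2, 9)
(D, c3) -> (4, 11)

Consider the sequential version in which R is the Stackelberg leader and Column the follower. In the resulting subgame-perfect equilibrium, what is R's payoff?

Backward induction with R moving first.
- A: BR = c3, leader payoff 13.
- B: BR = c3, leader payoff 20.
- C: BR = c1, leader payoff 15.
- D: BR = c1, leader payoff 14.
R's induced payoffs are 13, 20, 15, 14, so R commits to B. Subgame-perfect outcome: (B, c3) with payoffs (20, 18).

20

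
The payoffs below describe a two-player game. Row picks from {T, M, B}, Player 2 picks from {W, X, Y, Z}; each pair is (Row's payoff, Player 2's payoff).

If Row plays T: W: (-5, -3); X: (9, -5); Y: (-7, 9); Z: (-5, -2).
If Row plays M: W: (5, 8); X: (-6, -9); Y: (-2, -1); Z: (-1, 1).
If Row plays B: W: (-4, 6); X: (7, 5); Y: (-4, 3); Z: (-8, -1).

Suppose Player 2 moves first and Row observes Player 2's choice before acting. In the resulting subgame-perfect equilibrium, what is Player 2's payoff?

Work backward from Row's decision.
- W: Row compares -5, 5, -4 and picks M; Player 2 would get 8.
- X: Row compares 9, -6, 7 and picks T; Player 2 would get -5.
- Y: Row compares -7, -2, -4 and picks M; Player 2 would get -1.
- Z: Row compares -5, -1, -8 and picks M; Player 2 would get 1.
Player 2's induced payoffs are 8, -5, -1, 1, so Player 2 commits to W. Subgame-perfect outcome: (M, W) with payoffs (5, 8).

8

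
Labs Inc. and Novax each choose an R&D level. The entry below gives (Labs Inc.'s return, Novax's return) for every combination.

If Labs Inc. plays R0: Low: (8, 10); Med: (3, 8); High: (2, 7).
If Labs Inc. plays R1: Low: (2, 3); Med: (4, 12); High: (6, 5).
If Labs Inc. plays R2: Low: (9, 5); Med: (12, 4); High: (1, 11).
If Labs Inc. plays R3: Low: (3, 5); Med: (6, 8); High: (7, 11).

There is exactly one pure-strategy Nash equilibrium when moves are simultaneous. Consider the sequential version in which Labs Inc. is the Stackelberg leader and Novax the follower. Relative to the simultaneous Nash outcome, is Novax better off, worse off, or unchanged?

Backward induction with Labs Inc. moving first.
- R0: BR = Low, leader payoff 8.
- R1: BR = Med, leader payoff 4.
- R2: BR = High, leader payoff 1.
- R3: BR = High, leader payoff 7.
Maximizing over 8, 4, 1, 7, Labs Inc. chooses R0. Subgame-perfect outcome: (R0, Low) with payoffs (8, 10).
Now find the simultaneous Nash equilibrium.
Labs Inc.'s best replies: Low→R2; Med→R2; High→R3.
Novax's best replies: R0→Low; R1→Med; R2→High; R3→High.
The unique mutual best reply is (R3, High), giving (7, 11).
Novax earns 10 sequentially versus 11 at the Nash outcome: worse off.

worse off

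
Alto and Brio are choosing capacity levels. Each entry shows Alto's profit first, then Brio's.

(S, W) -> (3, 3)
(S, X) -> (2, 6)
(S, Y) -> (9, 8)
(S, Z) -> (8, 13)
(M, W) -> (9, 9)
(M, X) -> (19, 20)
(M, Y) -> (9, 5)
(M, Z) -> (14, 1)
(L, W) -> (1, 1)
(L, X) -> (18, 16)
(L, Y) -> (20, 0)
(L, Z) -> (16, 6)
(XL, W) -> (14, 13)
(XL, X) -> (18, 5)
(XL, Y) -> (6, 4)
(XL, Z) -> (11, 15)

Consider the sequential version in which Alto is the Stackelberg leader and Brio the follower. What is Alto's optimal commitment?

Brio best-responds to each possible Alto move:
- S: Brio compares 3, 6, 8, 13 and picks Z; Alto would get 8.
- M: Brio compares 9, 20, 5, 1 and picks X; Alto would get 19.
- L: Brio compares 1, 16, 0, 6 and picks X; Alto would get 18.
- XL: Brio compares 13, 5, 4, 15 and picks Z; Alto would get 11.
Among 8, 19, 18, 11, the best is 19 at M. Subgame-perfect outcome: (M, X) with payoffs (19, 20).

M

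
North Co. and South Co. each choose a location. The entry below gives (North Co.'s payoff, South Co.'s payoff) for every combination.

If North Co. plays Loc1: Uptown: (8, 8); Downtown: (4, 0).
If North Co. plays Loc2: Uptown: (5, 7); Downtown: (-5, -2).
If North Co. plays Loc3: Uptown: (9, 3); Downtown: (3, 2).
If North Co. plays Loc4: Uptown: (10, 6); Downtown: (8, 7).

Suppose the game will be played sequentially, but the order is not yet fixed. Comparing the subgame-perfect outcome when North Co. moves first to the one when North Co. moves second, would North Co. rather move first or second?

If North Co. leads: South Co.'s best replies are Loc1→Uptown, Loc2→Uptown, Loc3→Uptown, Loc4→Downtown; North Co.'s induced payoffs 8, 5, 9, 8; outcome (Loc3, Uptown), payoffs (9, 3).
If South Co. leads: North Co.'s best replies are Uptown→Loc4, Downtown→Loc4; South Co.'s induced payoffs 6, 7; outcome (Loc4, Downtown), payoffs (8, 7).
North Co. gets 9 moving first and 8 moving second, so North Co. prefers to move first.

first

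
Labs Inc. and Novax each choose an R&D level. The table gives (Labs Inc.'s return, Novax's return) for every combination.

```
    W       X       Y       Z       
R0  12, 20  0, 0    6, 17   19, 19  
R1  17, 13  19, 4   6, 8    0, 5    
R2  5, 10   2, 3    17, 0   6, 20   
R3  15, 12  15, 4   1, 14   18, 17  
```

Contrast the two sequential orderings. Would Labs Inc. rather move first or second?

If Labs Inc. leads: Novax's best replies are R0→W, R1→W, R2→Z, R3→Z; Labs Inc.'s induced payoffs 12, 17, 6, 18; outcome (R3, Z), payoffs (18, 17).
If Novax leads: Labs Inc.'s best replies are W→R1, X→R1, Y→R2, Z→R0; Novax's induced payoffs 13, 4, 0, 19; outcome (R0, Z), payoffs (19, 19).
Labs Inc. gets 18 moving first and 19 moving second, so Labs Inc. prefers to move second.

second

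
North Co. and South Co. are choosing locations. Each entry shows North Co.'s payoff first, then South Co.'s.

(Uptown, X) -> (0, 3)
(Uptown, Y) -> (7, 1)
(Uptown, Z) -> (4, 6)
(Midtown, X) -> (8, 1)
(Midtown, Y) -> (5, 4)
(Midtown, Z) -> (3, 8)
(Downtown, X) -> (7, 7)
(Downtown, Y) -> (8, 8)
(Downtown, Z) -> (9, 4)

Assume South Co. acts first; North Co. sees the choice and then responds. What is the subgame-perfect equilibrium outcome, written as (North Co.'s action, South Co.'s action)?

Work backward from North Co.'s decision.
- X: North Co. compares 0, 8, 7 and picks Midtown; South Co. would get 1.
- Y: North Co. compares 7, 5, 8 and picks Downtown; South Co. would get 8.
- Z: North Co. compares 4, 3, 9 and picks Downtown; South Co. would get 4.
South Co.'s induced payoffs are 1, 8, 4, so South Co. commits to Y. Subgame-perfect outcome: (Downtown, Y) with payoffs (8, 8).

(Downtown, Y)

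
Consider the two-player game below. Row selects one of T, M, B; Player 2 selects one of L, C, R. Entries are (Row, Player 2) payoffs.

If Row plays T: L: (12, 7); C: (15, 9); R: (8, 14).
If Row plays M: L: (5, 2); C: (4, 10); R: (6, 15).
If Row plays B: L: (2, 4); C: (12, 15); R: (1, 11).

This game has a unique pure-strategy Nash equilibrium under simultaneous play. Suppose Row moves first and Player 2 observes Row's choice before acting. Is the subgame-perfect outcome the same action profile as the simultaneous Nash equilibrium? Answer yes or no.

no

Solve by backward induction (Row leads).
- T: BR = R, leader payoff 8.
- M: BR = R, leader payoff 6.
- B: BR = C, leader payoff 12.
Among 8, 6, 12, the best is 12 at B. Subgame-perfect outcome: (B, C) with payoffs (12, 15).
Under simultaneous play:
Row's best replies: L→T; C→T; R→T.
Player 2's best replies: T→R; M→R; B→C.
Only (T, R) has each player best-responding; Nash payoffs (8, 14).
Sequential outcome (B, C) differs from the Nash profile (T, R).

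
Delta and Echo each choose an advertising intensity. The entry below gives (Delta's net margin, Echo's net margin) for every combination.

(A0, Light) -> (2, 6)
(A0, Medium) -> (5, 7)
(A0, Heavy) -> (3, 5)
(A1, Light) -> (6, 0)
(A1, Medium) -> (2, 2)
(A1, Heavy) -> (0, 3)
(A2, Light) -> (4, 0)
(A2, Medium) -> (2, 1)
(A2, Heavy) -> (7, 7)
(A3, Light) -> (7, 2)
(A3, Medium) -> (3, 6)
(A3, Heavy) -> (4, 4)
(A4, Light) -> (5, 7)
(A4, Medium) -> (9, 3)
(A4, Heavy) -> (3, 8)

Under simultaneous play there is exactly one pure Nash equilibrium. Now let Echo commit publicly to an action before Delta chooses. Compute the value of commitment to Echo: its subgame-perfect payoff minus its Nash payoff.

Backward induction with Echo moving first.
- Light: BR = A3, leader payoff 2.
- Medium: BR = A4, leader payoff 3.
- Heavy: BR = A2, leader payoff 7.
Echo's induced payoffs are 2, 3, 7, so Echo commits to Heavy. Subgame-perfect outcome: (A2, Heavy) with payoffs (7, 7).
Now find the simultaneous Nash equilibrium.
Delta's best replies: Light→A3; Medium→A4; Heavy→A2.
Echo's best replies: A0→Medium; A1→Heavy; A2→Heavy; A3→Medium; A4→Heavy.
The unique mutual best reply is (A2, Heavy), giving (7, 7).
Echo's commitment gain: 7 − 7 = 0.

0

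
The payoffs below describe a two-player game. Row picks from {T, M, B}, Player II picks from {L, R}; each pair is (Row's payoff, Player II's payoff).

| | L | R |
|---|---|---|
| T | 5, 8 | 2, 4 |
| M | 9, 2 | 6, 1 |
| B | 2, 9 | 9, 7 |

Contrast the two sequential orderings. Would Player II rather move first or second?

first

If Row leads: Player II's best replies are T→L, M→L, B→L; Row's induced payoffs 5, 9, 2; outcome (M, L), payoffs (9, 2).
If Player II leads: Row's best replies are L→M, R→B; Player II's induced payoffs 2, 7; outcome (B, R), payoffs (9, 7).
Player II gets 7 moving first and 2 moving second, so Player II prefers to move first.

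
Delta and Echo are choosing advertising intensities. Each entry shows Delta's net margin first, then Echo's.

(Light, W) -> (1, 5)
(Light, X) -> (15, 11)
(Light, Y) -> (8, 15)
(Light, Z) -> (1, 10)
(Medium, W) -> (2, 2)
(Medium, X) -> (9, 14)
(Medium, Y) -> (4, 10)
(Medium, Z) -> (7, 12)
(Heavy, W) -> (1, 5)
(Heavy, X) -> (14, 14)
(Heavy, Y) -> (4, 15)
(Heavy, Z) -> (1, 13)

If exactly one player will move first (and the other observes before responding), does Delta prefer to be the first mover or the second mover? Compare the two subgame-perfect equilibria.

If Delta leads: Echo's best replies are Light→Y, Medium→X, Heavy→Y; Delta's induced payoffs 8, 9, 4; outcome (Medium, X), payoffs (9, 14).
If Echo leads: Delta's best replies are W→Medium, X→Light, Y→Light, Z→Medium; Echo's induced payoffs 2, 11, 15, 12; outcome (Light, Y), payoffs (8, 15).
Delta gets 9 moving first and 8 moving second, so Delta prefers to move first.

first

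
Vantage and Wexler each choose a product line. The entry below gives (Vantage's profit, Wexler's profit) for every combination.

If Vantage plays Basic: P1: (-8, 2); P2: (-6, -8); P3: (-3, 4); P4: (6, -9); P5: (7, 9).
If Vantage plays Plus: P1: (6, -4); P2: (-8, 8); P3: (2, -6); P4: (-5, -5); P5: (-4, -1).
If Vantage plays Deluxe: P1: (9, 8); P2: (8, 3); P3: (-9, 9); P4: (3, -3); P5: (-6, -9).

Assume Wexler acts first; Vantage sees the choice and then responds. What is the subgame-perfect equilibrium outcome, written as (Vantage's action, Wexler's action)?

Work backward from Vantage's decision.
- P1: BR = Deluxe, leader payoff 8.
- P2: BR = Deluxe, leader payoff 3.
- P3: BR = Plus, leader payoff -6.
- P4: BR = Basic, leader payoff -9.
- P5: BR = Basic, leader payoff 9.
Among 8, 3, -6, -9, 9, the best is 9 at P5. Subgame-perfect outcome: (Basic, P5) with payoffs (7, 9).

(Basic, P5)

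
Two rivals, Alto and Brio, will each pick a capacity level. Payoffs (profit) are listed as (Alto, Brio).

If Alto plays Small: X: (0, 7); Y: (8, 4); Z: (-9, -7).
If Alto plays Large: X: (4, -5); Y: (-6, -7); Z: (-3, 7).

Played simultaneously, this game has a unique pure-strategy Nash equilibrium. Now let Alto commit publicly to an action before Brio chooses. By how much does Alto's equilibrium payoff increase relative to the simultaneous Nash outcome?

3

Work backward from Brio's decision.
- Small → Brio plays X (best of 7, 4, -7); Alto gets 0.
- Large → Brio plays Z (best of -5, -7, 7); Alto gets -3.
Among 0, -3, the best is 0 at Small. Subgame-perfect outcome: (Small, X) with payoffs (0, 7).
Under simultaneous play:
Alto's best replies: X→Large; Y→Small; Z→Large.
Brio's best replies: Small→X; Large→Z.
Only (Large, Z) has each player best-responding; Nash payoffs (-3, 7).
Alto's commitment gain: 0 − -3 = 3.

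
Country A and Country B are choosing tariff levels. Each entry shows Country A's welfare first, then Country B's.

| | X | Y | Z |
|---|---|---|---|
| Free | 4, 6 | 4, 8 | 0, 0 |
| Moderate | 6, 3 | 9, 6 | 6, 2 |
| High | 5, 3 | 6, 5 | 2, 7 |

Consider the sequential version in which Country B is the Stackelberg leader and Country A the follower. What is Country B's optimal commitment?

Y

Work backward from Country A's decision.
- X: Country A compares 4, 6, 5 and picks Moderate; Country B would get 3.
- Y: Country A compares 4, 9, 6 and picks Moderate; Country B would get 6.
- Z: Country A compares 0, 6, 2 and picks Moderate; Country B would get 2.
Country B's induced payoffs are 3, 6, 2, so Country B commits to Y. Subgame-perfect outcome: (Moderate, Y) with payoffs (9, 6).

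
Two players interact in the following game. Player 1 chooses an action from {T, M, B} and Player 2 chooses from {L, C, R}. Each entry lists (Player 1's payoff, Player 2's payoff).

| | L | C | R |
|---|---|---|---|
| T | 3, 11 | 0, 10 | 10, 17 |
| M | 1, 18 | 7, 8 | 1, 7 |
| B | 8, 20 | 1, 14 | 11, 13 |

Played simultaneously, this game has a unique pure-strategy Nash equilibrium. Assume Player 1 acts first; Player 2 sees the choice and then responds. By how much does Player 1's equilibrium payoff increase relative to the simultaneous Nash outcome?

2

Player 2 best-responds to each possible Player 1 move:
- T: BR = R, leader payoff 10.
- M: BR = L, leader payoff 1.
- B: BR = L, leader payoff 8.
Among 10, 1, 8, the best is 10 at T. Subgame-perfect outcome: (T, R) with payoffs (10, 17).
Now find the simultaneous Nash equilibrium.
Player 1's best replies: L→B; C→M; R→B.
Player 2's best replies: T→R; M→L; B→L.
Only (B, L) has each player best-responding; Nash payoffs (8, 20).
Player 1's commitment gain: 10 − 8 = 2.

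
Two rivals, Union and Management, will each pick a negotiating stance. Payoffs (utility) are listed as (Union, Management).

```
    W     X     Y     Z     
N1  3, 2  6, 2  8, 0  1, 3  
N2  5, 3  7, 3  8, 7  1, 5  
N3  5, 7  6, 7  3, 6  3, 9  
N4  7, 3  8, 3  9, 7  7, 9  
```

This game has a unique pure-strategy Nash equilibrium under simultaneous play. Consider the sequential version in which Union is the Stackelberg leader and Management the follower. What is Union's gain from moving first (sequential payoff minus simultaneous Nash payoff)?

1

Solve by backward induction (Union leads).
- N1: Management compares 2, 2, 0, 3 and picks Z; Union would get 1.
- N2: Management compares 3, 3, 7, 5 and picks Y; Union would get 8.
- N3: Management compares 7, 7, 6, 9 and picks Z; Union would get 3.
- N4: Management compares 3, 3, 7, 9 and picks Z; Union would get 7.
Maximizing over 1, 8, 3, 7, Union chooses N2. Subgame-perfect outcome: (N2, Y) with payoffs (8, 7).
Under simultaneous play:
Union's best replies: W→N4; X→N4; Y→N4; Z→N4.
Management's best replies: N1→Z; N2→Y; N3→Z; N4→Z.
The unique mutual best reply is (N4, Z), giving (7, 9).
Union's commitment gain: 8 − 7 = 1.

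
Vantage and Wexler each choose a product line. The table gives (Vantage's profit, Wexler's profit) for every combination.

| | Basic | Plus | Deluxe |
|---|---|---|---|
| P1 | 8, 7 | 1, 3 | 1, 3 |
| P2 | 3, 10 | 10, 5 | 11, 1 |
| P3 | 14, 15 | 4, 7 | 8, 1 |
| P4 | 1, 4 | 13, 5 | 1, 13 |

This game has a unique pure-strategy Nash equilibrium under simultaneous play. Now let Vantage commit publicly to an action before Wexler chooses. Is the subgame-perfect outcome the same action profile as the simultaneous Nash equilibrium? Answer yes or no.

Work backward from Wexler's decision.
- P1 → Wexler plays Basic (best of 7, 3, 3); Vantage gets 8.
- P2 → Wexler plays Basic (best of 10, 5, 1); Vantage gets 3.
- P3 → Wexler plays Basic (best of 15, 7, 1); Vantage gets 14.
- P4 → Wexler plays Deluxe (best of 4, 5, 13); Vantage gets 1.
Vantage's induced payoffs are 8, 3, 14, 1, so Vantage commits to P3. Subgame-perfect outcome: (P3, Basic) with payoffs (14, 15).
Under simultaneous play:
Vantage's best replies: Basic→P3; Plus→P4; Deluxe→P2.
Wexler's best replies: P1→Basic; P2→Basic; P3→Basic; P4→Deluxe.
The unique mutual best reply is (P3, Basic), giving (14, 15).
Sequential outcome (P3, Basic) coincides with the Nash profile (P3, Basic).

yes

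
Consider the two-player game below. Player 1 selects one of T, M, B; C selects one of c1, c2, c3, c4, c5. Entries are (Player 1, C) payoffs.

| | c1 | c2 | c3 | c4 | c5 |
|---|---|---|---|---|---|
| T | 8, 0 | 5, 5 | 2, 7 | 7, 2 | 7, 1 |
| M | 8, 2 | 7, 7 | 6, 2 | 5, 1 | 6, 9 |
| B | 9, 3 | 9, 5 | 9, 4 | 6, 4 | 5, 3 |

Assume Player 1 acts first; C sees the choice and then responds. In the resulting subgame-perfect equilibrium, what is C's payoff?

5

Backward induction with Player 1 moving first.
- T: C compares 0, 5, 7, 2, 1 and picks c3; Player 1 would get 2.
- M: C compares 2, 7, 2, 1, 9 and picks c5; Player 1 would get 6.
- B: C compares 3, 5, 4, 4, 3 and picks c2; Player 1 would get 9.
Player 1's induced payoffs are 2, 6, 9, so Player 1 commits to B. Subgame-perfect outcome: (B, c2) with payoffs (9, 5).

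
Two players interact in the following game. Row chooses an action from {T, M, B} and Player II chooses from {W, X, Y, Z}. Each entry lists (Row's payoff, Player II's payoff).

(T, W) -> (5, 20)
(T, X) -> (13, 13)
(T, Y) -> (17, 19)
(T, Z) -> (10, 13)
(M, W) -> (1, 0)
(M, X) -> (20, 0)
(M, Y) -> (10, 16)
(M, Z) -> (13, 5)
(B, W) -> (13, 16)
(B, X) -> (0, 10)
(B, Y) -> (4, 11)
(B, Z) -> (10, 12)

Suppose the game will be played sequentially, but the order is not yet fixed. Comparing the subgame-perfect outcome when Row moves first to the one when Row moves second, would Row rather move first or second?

If Row leads: Player II's best replies are T→W, M→Y, B→W; Row's induced payoffs 5, 10, 13; outcome (B, W), payoffs (13, 16).
If Player II leads: Row's best replies are W→B, X→M, Y→T, Z→M; Player II's induced payoffs 16, 0, 19, 5; outcome (T, Y), payoffs (17, 19).
Row gets 13 moving first and 17 moving second, so Row prefers to move second.

second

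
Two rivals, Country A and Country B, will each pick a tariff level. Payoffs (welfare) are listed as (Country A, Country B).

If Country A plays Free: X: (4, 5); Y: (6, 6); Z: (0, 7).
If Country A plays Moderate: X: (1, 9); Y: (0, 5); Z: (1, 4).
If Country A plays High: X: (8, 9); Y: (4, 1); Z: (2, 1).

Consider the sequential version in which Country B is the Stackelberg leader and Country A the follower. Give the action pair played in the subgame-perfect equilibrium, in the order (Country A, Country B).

Solve by backward induction (Country B leads).
- X: BR = High, leader payoff 9.
- Y: BR = Free, leader payoff 6.
- Z: BR = High, leader payoff 1.
Country B's induced payoffs are 9, 6, 1, so Country B commits to X. Subgame-perfect outcome: (High, X) with payoffs (8, 9).

(High, X)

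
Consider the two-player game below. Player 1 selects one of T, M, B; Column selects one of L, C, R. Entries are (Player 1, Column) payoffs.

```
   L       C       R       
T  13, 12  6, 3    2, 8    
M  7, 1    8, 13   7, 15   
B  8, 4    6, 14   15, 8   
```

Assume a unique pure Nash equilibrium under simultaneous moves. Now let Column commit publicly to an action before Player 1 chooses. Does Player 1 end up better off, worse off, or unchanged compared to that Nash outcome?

worse off

Player 1 best-responds to each possible Column move:
- L → Player 1 plays T (best of 13, 7, 8); Column gets 12.
- C → Player 1 plays M (best of 6, 8, 6); Column gets 13.
- R → Player 1 plays B (best of 2, 7, 15); Column gets 8.
Column's induced payoffs are 12, 13, 8, so Column commits to C. Subgame-perfect outcome: (M, C) with payoffs (8, 13).
Under simultaneous play:
Player 1's best replies: L→T; C→M; R→B.
Column's best replies: T→L; M→R; B→C.
The unique mutual best reply is (T, L), giving (13, 12).
Player 1 earns 8 sequentially versus 13 at the Nash outcome: worse off.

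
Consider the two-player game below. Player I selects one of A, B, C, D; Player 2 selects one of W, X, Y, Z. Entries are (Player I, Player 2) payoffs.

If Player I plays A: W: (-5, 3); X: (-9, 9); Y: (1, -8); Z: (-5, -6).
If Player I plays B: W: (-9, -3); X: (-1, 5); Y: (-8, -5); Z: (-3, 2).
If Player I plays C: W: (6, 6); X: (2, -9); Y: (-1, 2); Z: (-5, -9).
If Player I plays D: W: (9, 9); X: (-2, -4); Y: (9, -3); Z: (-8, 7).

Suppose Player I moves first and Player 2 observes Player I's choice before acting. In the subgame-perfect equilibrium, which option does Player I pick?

D

Backward induction with Player I moving first.
- A → Player 2 plays X (best of 3, 9, -8, -6); Player I gets -9.
- B → Player 2 plays X (best of -3, 5, -5, 2); Player I gets -1.
- C → Player 2 plays W (best of 6, -9, 2, -9); Player I gets 6.
- D → Player 2 plays W (best of 9, -4, -3, 7); Player I gets 9.
Among -9, -1, 6, 9, the best is 9 at D. Subgame-perfect outcome: (D, W) with payoffs (9, 9).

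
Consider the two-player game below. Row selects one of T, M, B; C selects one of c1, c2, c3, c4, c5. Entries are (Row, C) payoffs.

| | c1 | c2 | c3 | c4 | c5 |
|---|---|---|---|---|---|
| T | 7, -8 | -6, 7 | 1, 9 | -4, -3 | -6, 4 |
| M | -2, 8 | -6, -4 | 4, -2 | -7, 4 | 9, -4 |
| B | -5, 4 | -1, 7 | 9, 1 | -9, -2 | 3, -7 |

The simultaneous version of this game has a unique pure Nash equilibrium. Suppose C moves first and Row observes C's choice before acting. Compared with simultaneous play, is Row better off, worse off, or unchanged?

unchanged

Row best-responds to each possible C move:
- c1 → Row plays T (best of 7, -2, -5); C gets -8.
- c2 → Row plays B (best of -6, -6, -1); C gets 7.
- c3 → Row plays B (best of 1, 4, 9); C gets 1.
- c4 → Row plays T (best of -4, -7, -9); C gets -3.
- c5 → Row plays M (best of -6, 9, 3); C gets -4.
Among -8, 7, 1, -3, -4, the best is 7 at c2. Subgame-perfect outcome: (B, c2) with payoffs (-1, 7).
For the simultaneous game, intersect best replies.
Row's best replies: c1→T; c2→B; c3→B; c4→T; c5→M.
C's best replies: T→c3; M→c1; B→c2.
Only (B, c2) has each player best-responding; Nash payoffs (-1, 7).
Row earns -1 sequentially versus -1 at the Nash outcome: unchanged.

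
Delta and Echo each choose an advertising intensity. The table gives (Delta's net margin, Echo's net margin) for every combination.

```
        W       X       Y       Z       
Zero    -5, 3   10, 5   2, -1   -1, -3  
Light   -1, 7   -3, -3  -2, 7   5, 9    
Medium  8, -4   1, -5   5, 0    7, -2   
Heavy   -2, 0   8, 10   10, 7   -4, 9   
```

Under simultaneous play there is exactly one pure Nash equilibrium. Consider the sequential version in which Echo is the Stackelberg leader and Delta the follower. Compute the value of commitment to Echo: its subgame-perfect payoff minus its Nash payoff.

Solve by backward induction (Echo leads).
- W: BR = Medium, leader payoff -4.
- X: BR = Zero, leader payoff 5.
- Y: BR = Heavy, leader payoff 7.
- Z: BR = Medium, leader payoff -2.
Echo's induced payoffs are -4, 5, 7, -2, so Echo commits to Y. Subgame-perfect outcome: (Heavy, Y) with payoffs (10, 7).
Under simultaneous play:
Delta's best replies: W→Medium; X→Zero; Y→Heavy; Z→Medium.
Echo's best replies: Zero→X; Light→Z; Medium→Y; Heavy→X.
Only (Zero, X) has each player best-responding; Nash payoffs (10, 5).
Echo's commitment gain: 7 − 5 = 2.

2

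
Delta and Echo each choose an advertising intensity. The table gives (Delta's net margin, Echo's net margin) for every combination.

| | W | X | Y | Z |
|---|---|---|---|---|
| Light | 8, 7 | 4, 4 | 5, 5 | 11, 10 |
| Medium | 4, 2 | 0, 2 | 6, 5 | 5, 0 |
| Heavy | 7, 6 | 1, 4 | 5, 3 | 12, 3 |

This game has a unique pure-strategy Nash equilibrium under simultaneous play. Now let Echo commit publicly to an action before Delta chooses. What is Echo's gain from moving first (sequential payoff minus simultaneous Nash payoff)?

2

Backward induction with Echo moving first.
- W: Delta compares 8, 4, 7 and picks Light; Echo would get 7.
- X: Delta compares 4, 0, 1 and picks Light; Echo would get 4.
- Y: Delta compares 5, 6, 5 and picks Medium; Echo would get 5.
- Z: Delta compares 11, 5, 12 and picks Heavy; Echo would get 3.
Maximizing over 7, 4, 5, 3, Echo chooses W. Subgame-perfect outcome: (Light, W) with payoffs (8, 7).
Now find the simultaneous Nash equilibrium.
Delta's best replies: W→Light; X→Light; Y→Medium; Z→Heavy.
Echo's best replies: Light→Z; Medium→Y; Heavy→W.
Only (Medium, Y) has each player best-responding; Nash payoffs (6, 5).
Echo's commitment gain: 7 − 5 = 2.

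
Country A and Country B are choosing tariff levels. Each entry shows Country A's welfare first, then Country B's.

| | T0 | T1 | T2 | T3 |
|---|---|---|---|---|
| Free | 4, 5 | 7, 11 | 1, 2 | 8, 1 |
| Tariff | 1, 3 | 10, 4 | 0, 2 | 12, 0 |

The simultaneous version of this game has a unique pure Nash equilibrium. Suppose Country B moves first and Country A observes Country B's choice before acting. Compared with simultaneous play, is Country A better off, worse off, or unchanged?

Work backward from Country A's decision.
- T0: BR = Free, leader payoff 5.
- T1: BR = Tariff, leader payoff 4.
- T2: BR = Free, leader payoff 2.
- T3: BR = Tariff, leader payoff 0.
Maximizing over 5, 4, 2, 0, Country B chooses T0. Subgame-perfect outcome: (Free, T0) with payoffs (4, 5).
Under simultaneous play:
Country A's best replies: T0→Free; T1→Tariff; T2→Free; T3→Tariff.
Country B's best replies: Free→T1; Tariff→T1.
Only (Tariff, T1) has each player best-responding; Nash payoffs (10, 4).
Country A earns 4 sequentially versus 10 at the Nash outcome: worse off.

worse off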